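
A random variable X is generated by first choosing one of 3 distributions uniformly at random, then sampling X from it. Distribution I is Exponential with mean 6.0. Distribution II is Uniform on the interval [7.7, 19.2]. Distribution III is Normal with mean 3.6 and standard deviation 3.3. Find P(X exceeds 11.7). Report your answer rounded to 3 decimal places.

Conditional on each component, P(X > 11.7): I: 0.142274; II: 0.652174; III: 0.00705314.
By total probability, P(X > 11.7) = 0.333333·0.142274 + 0.333333·0.652174 + 0.333333·0.00705314 = 0.267167.

0.267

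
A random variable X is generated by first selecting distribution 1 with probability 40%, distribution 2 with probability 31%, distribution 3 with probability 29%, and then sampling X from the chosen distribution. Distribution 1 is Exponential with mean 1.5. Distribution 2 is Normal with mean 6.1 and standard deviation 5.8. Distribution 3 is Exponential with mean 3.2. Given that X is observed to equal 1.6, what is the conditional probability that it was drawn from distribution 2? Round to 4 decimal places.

0.0971

Likelihoods f(1.6 | ·): 1: 0.229436; 2: 0.0509059; 3: 0.189541.
Posterior ∝ prior × likelihood. Numerator for 2: 0.31·0.0509059 = 0.0157808.
Normalizing constant: 0.4·0.229436 + 0.31·0.0509059 + 0.29·0.189541 = 0.162522.
P(2 | observation) = 0.0157808 / 0.162522 = 0.0970996.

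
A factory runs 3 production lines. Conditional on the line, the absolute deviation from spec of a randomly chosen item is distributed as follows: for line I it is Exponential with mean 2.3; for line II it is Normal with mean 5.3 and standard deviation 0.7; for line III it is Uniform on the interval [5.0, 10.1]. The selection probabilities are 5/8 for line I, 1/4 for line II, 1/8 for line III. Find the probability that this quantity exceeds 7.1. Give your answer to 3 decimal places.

Conditional on each line, P(X > 7.1): I: 0.0456406; II: 0.005064; III: 0.588235.
By total probability, P(X > 7.1) = 0.625·0.0456406 + 0.25·0.005064 + 0.125·0.588235 = 0.103321.

0.103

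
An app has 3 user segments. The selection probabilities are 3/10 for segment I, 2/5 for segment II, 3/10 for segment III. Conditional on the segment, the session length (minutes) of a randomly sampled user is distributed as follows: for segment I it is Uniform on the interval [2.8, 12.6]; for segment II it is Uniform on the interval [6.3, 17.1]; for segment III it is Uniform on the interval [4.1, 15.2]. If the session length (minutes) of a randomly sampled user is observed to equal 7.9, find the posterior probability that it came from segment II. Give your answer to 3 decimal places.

Likelihoods f(7.9 | ·): I: 0.102041; II: 0.0925926; III: 0.0900901.
Posterior ∝ prior × likelihood. Numerator for II: 0.4·0.0925926 = 0.037037.
Normalizing constant: 0.3·0.102041 + 0.4·0.0925926 + 0.3·0.0900901 = 0.0946763.
P(II | observation) = 0.037037 / 0.0946763 = 0.391196.

0.391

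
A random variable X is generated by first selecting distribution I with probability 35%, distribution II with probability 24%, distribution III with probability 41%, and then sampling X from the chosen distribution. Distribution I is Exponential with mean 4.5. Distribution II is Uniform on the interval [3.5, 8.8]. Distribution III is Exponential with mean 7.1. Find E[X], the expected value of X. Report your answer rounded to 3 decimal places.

5.962

Component means — I: 4.5; II: 6.15; III: 7.1.
E[X] = 0.35·4.5 + 0.24·6.15 + 0.41·7.1 = 5.962.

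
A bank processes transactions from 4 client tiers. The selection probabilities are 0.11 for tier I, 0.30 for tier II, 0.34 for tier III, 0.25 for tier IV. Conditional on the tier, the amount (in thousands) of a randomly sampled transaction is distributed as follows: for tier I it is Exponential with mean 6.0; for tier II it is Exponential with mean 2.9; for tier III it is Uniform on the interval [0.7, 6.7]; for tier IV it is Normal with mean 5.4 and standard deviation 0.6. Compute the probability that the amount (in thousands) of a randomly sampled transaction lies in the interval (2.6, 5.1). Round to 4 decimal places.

0.3138

Conditional on each tier, P(2.6 < X < 5.1): I: 0.220929; II: 0.235692; III: 0.416667; IV: 0.308536.
By total probability, P(2.6 < X < 5.1) = 0.11·0.220929 + 0.3·0.235692 + 0.34·0.416667 + 0.25·0.308536 = 0.31381.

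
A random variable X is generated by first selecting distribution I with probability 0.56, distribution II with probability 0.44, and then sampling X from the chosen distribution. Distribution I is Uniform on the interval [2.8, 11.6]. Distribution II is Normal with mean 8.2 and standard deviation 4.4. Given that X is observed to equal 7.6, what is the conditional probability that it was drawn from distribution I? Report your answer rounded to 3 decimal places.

0.617

Likelihoods f(7.6 | ·): I: 0.113636; II: 0.0898296.
Posterior ∝ prior × likelihood. Numerator for I: 0.56·0.113636 = 0.0636364.
Normalizing constant: 0.56·0.113636 + 0.44·0.0898296 = 0.103161.
P(I | observation) = 0.0636364 / 0.103161 = 0.616862.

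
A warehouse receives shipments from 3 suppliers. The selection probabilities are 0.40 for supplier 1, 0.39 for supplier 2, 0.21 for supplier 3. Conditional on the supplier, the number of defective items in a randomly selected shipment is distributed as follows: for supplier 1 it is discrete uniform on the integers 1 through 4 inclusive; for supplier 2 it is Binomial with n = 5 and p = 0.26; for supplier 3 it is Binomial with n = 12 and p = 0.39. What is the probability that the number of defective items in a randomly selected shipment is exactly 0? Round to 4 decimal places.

Conditional on each supplier, P(X = 0): 1: 0; 2: 0.221901; 3: 0.00265435.
By total probability, P(X = 0) = 0.4·0 + 0.39·0.221901 + 0.21·0.00265435 = 0.0870987.

0.0871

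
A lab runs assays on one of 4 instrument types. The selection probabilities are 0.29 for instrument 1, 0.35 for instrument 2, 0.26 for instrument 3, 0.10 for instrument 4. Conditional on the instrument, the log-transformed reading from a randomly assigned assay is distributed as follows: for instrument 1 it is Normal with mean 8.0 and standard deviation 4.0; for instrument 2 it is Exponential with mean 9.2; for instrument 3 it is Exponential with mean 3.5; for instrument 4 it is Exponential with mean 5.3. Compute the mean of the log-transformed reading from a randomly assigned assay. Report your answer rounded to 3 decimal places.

Component means — 1: 8; 2: 9.2; 3: 3.5; 4: 5.3.
E[X] = 0.29·8 + 0.35·9.2 + 0.26·3.5 + 0.1·5.3 = 6.98.

6.980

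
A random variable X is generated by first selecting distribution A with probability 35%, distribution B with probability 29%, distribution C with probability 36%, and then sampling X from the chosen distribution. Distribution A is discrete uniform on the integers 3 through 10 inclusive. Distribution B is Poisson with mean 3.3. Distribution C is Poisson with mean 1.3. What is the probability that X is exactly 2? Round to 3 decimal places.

0.141

Conditional on each component, P(X = 2): A: 0; B: 0.200829; C: 0.230289.
By total probability, P(X = 2) = 0.35·0 + 0.29·0.200829 + 0.36·0.230289 = 0.141145.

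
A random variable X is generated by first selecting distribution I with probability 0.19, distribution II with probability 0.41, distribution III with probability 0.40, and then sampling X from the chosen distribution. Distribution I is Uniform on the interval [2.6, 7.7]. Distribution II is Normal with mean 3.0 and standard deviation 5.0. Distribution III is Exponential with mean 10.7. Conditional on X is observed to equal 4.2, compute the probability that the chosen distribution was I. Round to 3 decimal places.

0.395

Likelihoods f(4.2 | ·): I: 0.196078; II: 0.0775233; III: 0.0631169.
Posterior ∝ prior × likelihood. Numerator for I: 0.19·0.196078 = 0.0372549.
Normalizing constant: 0.19·0.196078 + 0.41·0.0775233 + 0.4·0.0631169 = 0.0942862.
P(I | observation) = 0.0372549 / 0.0942862 = 0.395126.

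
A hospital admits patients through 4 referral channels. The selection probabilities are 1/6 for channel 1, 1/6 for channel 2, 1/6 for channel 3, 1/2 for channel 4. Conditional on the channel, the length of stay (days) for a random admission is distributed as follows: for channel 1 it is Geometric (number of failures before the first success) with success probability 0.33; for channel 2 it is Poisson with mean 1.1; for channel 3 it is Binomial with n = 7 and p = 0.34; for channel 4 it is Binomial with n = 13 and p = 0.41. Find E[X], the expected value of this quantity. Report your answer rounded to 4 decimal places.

3.5834

Component means — 1: 2.0303; 2: 1.1; 3: 2.38; 4: 5.33.
E[X] = 0.166667·2.0303 + 0.166667·1.1 + 0.166667·2.38 + 0.5·5.33 = 3.58338.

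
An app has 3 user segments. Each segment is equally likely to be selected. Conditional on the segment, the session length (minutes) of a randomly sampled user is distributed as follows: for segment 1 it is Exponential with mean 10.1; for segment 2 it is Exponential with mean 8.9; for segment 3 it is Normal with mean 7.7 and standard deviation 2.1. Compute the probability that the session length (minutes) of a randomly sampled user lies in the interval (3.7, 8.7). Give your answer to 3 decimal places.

0.403

Conditional on each segment, P(3.7 < X < 8.7): 1: 0.270693; 2: 0.283618; 3: 0.654625.
By total probability, P(3.7 < X < 8.7) = 0.333333·0.270693 + 0.333333·0.283618 + 0.333333·0.654625 = 0.402979.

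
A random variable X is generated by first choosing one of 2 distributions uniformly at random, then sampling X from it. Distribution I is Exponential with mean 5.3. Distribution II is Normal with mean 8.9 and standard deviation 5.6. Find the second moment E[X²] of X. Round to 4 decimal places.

83.3750

For each component E[X²] = Var + (mean)², giving I: 56.18; II: 110.57.
Overall E[X²] = 0.5·56.18 + 0.5·110.57 = 83.375.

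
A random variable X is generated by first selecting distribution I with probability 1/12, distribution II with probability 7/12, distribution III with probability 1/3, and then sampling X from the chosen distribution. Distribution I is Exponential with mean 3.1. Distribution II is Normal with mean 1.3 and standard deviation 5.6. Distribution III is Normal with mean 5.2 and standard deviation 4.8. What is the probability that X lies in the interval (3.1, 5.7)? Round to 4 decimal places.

0.1797

Conditional on each component, P(3.1 < X < 5.7): I: 0.208857; II: 0.157925; III: 0.210607.
By total probability, P(3.1 < X < 5.7) = 0.0833333·0.208857 + 0.583333·0.157925 + 0.333333·0.210607 = 0.17973.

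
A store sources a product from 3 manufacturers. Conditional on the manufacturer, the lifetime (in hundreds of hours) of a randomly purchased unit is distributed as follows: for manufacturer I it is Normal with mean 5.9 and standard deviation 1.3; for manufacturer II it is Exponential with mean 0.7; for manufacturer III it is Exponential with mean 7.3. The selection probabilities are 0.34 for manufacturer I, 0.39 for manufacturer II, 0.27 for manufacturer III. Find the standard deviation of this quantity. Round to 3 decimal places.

Per component, I: μ=5.9, E[X²]=36.5; II: μ=0.7, E[X²]=0.98; III: μ=7.3, E[X²]=106.58.
E[X] = 0.34·5.9 + 0.39·0.7 + 0.27·7.3 = 4.25.
E[X²] = 0.34·36.5 + 0.39·0.98 + 0.27·106.58 = 41.5688.
Var(X) = E[X²] − (E[X])² = 41.5688 − 18.0625 = 23.5063.
SD(X) = √23.5063 = 4.84833.

4.848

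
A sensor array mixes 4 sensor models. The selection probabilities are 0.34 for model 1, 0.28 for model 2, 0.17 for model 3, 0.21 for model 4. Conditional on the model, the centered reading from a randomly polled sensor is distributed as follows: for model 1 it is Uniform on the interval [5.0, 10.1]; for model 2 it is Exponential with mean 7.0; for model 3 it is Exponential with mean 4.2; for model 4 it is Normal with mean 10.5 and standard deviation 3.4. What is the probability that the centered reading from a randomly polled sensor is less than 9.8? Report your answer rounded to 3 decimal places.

0.772

Conditional on each model, P(X < 9.8): 1: 0.941176; 2: 0.753403; 3: 0.903028; 4: 0.418441.
By total probability, P(X < 9.8) = 0.34·0.941176 + 0.28·0.753403 + 0.17·0.903028 + 0.21·0.418441 = 0.77234.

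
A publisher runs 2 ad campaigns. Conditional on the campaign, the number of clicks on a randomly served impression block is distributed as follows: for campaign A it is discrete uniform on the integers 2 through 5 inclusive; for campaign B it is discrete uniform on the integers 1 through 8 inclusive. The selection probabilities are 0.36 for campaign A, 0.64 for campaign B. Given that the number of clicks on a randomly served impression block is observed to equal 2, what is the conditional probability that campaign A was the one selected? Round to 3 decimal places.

Likelihoods P(X=2 | ·): A: 0.25; B: 0.125.
Posterior ∝ prior × likelihood. Numerator for A: 0.36·0.25 = 0.09.
Normalizing constant: 0.36·0.25 + 0.64·0.125 = 0.17.
P(A | observation) = 0.09 / 0.17 = 0.529412.

0.529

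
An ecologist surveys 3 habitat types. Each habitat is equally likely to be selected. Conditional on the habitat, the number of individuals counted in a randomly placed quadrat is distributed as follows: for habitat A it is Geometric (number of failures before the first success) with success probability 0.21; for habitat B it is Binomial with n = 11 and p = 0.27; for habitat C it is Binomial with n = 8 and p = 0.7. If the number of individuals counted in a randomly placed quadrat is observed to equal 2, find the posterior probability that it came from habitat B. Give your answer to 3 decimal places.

Likelihoods P(X=2 | ·): A: 0.131061; B: 0.236046; C: 0.0100019.
Posterior ∝ prior × likelihood. Numerator for B: 0.333333·0.236046 = 0.0786819.
Normalizing constant: 0.333333·0.131061 + 0.333333·0.236046 + 0.333333·0.0100019 = 0.125703.
P(B | observation) = 0.0786819 / 0.125703 = 0.625936.

0.626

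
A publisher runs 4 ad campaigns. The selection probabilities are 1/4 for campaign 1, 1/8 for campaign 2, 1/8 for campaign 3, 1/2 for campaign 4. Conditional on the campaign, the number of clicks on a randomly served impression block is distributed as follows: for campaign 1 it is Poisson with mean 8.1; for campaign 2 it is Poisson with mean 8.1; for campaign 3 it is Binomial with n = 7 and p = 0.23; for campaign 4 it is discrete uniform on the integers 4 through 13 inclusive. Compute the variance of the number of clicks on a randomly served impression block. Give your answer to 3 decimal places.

Per component, 1: μ=8.1, E[X²]=73.71; 2: μ=8.1, E[X²]=73.71; 3: μ=1.61, E[X²]=3.8318; 4: μ=8.5, E[X²]=80.5.
E[X] = 0.25·8.1 + 0.125·8.1 + 0.125·1.61 + 0.5·8.5 = 7.48875.
E[X²] = 0.25·73.71 + 0.125·73.71 + 0.125·3.8318 + 0.5·80.5 = 68.3702.
Var(X) = E[X²] − (E[X])² = 68.3702 − 56.0814 = 12.2888.

12.289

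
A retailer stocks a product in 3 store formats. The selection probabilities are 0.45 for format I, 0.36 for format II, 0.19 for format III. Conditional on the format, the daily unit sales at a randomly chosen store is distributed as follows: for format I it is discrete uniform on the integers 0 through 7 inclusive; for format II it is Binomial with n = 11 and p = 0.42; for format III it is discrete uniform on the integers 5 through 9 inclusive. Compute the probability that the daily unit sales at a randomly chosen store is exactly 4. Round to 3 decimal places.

Conditional on each format, P(X = 4): I: 0.125; II: 0.226729; III: 0.
By total probability, P(X = 4) = 0.45·0.125 + 0.36·0.226729 + 0.19·0 = 0.137872.

0.138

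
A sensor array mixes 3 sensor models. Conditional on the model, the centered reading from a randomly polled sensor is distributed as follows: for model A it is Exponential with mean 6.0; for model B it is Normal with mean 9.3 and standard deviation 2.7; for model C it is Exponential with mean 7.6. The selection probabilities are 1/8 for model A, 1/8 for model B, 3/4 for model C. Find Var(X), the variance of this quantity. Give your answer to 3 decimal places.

Per component, A: μ=6, E[X²]=72; B: μ=9.3, E[X²]=93.78; C: μ=7.6, E[X²]=115.52.
E[X] = 0.125·6 + 0.125·9.3 + 0.75·7.6 = 7.6125.
E[X²] = 0.125·72 + 0.125·93.78 + 0.75·115.52 = 107.362.
Var(X) = E[X²] − (E[X])² = 107.362 − 57.9502 = 49.4123.

49.412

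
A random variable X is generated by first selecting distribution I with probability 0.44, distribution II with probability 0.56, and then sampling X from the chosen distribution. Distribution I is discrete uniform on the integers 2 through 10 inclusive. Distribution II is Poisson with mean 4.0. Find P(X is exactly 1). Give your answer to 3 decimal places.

0.041

Conditional on each component, P(X = 1): I: 0; II: 0.0732626.
By total probability, P(X = 1) = 0.44·0 + 0.56·0.0732626 = 0.041027.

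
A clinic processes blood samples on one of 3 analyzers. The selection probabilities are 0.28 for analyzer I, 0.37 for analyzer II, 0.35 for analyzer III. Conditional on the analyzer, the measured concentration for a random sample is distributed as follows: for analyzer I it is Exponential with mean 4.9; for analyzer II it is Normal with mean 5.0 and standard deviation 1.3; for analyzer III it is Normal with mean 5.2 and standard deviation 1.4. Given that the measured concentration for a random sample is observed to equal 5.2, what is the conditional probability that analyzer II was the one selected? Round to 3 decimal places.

Likelihoods f(5.2 | ·): I: 0.0706187; II: 0.303268; III: 0.284959.
Posterior ∝ prior × likelihood. Numerator for II: 0.37·0.303268 = 0.112209.
Normalizing constant: 0.28·0.0706187 + 0.37·0.303268 + 0.35·0.284959 = 0.231718.
P(II | observation) = 0.112209 / 0.231718 = 0.484249.

0.484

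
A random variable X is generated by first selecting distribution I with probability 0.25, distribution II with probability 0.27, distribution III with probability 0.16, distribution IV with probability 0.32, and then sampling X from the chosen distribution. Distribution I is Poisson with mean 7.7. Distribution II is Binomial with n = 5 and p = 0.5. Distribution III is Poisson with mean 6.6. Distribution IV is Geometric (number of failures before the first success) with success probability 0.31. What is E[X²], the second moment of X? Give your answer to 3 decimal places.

30.681

For each component E[X²] = Var + (mean)², giving I: 66.99; II: 7.5; III: 50.16; IV: 12.1342.
Overall E[X²] = 0.25·66.99 + 0.27·7.5 + 0.16·50.16 + 0.32·12.1342 = 30.6811.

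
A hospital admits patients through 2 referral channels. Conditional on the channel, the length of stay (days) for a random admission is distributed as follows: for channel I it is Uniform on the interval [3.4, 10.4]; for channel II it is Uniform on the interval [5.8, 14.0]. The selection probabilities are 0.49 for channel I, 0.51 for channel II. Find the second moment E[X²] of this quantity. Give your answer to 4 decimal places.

78.1725

For each component E[X²] = Var + (mean)², giving I: 51.6933; II: 103.613.
Overall E[X²] = 0.49·51.6933 + 0.51·103.613 = 78.1725.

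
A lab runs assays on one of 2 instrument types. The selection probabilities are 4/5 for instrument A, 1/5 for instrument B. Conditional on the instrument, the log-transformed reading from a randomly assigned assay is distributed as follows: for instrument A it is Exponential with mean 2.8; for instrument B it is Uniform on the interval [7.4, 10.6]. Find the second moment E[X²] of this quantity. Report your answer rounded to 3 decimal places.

28.915

For each component E[X²] = Var + (mean)², giving A: 15.68; B: 81.8533.
Overall E[X²] = 0.8·15.68 + 0.2·81.8533 = 28.9147.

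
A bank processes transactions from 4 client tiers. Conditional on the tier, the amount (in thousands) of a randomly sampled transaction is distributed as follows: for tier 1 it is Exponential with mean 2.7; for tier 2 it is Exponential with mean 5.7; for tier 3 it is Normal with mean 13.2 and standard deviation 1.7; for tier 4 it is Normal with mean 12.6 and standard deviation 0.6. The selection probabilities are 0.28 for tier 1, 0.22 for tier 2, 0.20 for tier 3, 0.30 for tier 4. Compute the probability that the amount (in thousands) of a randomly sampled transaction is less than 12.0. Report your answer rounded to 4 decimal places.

Conditional on each tier, P(X < 12.0): 1: 0.988256; 2: 0.878186; 3: 0.240131; 4: 0.158655.
By total probability, P(X < 12.0) = 0.28·0.988256 + 0.22·0.878186 + 0.2·0.240131 + 0.3·0.158655 = 0.565535.

0.5655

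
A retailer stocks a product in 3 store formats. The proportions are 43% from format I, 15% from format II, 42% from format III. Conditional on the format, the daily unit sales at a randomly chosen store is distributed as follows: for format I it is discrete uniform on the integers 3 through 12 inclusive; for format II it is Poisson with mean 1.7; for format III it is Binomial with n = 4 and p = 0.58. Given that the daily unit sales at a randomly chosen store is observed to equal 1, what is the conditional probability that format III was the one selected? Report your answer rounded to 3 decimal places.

0.608

Likelihoods P(X=1 | ·): I: 0; II: 0.310562; III: 0.171884.
Posterior ∝ prior × likelihood. Numerator for III: 0.42·0.171884 = 0.0721913.
Normalizing constant: 0.43·0 + 0.15·0.310562 + 0.42·0.171884 = 0.118776.
P(III | observation) = 0.0721913 / 0.118776 = 0.607796.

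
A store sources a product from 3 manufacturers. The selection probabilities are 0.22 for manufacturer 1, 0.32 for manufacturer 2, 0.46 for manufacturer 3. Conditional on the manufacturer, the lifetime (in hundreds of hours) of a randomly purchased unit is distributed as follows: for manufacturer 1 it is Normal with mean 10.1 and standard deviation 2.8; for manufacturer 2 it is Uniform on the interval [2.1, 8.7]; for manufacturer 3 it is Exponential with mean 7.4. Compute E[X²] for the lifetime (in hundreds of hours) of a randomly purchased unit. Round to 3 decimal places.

85.039

For each component E[X²] = Var + (mean)², giving 1: 109.85; 2: 32.79; 3: 109.52.
Overall E[X²] = 0.22·109.85 + 0.32·32.79 + 0.46·109.52 = 85.039.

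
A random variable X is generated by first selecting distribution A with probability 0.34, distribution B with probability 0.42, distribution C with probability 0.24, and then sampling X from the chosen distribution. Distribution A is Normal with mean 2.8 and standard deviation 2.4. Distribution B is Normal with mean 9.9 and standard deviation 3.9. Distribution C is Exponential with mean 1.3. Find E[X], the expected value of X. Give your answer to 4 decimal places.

Component means — A: 2.8; B: 9.9; C: 1.3.
E[X] = 0.34·2.8 + 0.42·9.9 + 0.24·1.3 = 5.422.

5.4220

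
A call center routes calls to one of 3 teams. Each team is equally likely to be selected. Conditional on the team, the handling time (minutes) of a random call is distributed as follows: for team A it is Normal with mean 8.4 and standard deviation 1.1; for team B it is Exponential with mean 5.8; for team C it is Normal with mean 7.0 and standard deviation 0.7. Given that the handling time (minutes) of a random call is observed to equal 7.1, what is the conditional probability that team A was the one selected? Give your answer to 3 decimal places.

Likelihoods f(7.1 | ·): A: 0.180397; B: 0.0506916; C: 0.564132.
Posterior ∝ prior × likelihood. Numerator for A: 0.333333·0.180397 = 0.0601323.
Normalizing constant: 0.333333·0.180397 + 0.333333·0.0506916 + 0.333333·0.564132 = 0.265073.
P(A | observation) = 0.0601323 / 0.265073 = 0.226852.

0.227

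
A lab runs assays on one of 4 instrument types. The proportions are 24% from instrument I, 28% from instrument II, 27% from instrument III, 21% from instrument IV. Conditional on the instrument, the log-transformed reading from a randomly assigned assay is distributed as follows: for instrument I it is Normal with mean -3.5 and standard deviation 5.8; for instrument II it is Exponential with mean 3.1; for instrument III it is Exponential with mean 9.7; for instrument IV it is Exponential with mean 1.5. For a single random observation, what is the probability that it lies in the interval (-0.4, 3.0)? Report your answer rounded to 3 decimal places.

0.467

Conditional on each instrument, P(-0.4 < X < 3.0): I: 0.165294; II: 0.62006; III: 0.266024; IV: 0.864665.
By total probability, P(-0.4 < X < 3.0) = 0.24·0.165294 + 0.28·0.62006 + 0.27·0.266024 + 0.21·0.864665 = 0.466693.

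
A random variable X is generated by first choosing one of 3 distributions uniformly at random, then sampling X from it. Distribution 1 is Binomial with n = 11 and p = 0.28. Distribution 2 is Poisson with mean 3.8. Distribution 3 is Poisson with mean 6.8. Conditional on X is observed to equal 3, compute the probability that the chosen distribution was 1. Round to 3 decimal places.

Likelihoods P(X=3 | ·): 1: 0.261588; 2: 0.204588; 3: 0.0583678.
Posterior ∝ prior × likelihood. Numerator for 1: 0.333333·0.261588 = 0.087196.
Normalizing constant: 0.333333·0.261588 + 0.333333·0.204588 + 0.333333·0.0583678 = 0.174848.
P(1 | observation) = 0.087196 / 0.174848 = 0.498696.

0.499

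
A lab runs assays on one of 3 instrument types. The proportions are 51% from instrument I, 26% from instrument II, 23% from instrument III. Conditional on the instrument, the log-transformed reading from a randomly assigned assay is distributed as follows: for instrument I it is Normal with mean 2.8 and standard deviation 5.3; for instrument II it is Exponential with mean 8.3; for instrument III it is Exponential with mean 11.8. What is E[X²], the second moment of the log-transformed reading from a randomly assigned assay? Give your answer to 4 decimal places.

For each component E[X²] = Var + (mean)², giving I: 35.93; II: 137.78; III: 278.48.
Overall E[X²] = 0.51·35.93 + 0.26·137.78 + 0.23·278.48 = 118.198.

118.1975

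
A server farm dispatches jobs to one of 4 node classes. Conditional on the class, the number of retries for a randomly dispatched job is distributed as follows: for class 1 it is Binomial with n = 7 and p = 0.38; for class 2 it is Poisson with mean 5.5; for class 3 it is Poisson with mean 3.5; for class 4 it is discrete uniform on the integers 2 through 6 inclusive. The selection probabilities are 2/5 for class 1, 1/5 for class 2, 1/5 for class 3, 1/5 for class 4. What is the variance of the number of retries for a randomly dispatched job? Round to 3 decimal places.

Per component, 1: μ=2.66, E[X²]=8.7248; 2: μ=5.5, E[X²]=35.75; 3: μ=3.5, E[X²]=15.75; 4: μ=4, E[X²]=18.
E[X] = 0.4·2.66 + 0.2·5.5 + 0.2·3.5 + 0.2·4 = 3.664.
E[X²] = 0.4·8.7248 + 0.2·35.75 + 0.2·15.75 + 0.2·18 = 17.3899.
Var(X) = E[X²] − (E[X])² = 17.3899 − 13.4249 = 3.96502.

3.965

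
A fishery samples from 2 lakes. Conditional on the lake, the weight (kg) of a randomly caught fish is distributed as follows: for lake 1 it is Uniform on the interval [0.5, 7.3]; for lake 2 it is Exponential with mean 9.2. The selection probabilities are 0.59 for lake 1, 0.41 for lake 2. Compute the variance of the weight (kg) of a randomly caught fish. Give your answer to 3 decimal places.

Per component, 1: μ=3.9, E[X²]=19.0633; 2: μ=9.2, E[X²]=169.28.
E[X] = 0.59·3.9 + 0.41·9.2 = 6.073.
E[X²] = 0.59·19.0633 + 0.41·169.28 = 80.6522.
Var(X) = E[X²] − (E[X])² = 80.6522 − 36.8813 = 43.7708.

43.771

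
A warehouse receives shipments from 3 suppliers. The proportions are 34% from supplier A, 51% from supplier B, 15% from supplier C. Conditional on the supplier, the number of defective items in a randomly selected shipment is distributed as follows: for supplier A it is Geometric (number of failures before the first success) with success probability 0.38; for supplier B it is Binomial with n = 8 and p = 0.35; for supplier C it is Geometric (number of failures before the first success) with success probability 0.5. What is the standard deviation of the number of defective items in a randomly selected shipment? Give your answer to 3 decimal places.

Per component, A: μ=1.63158, E[X²]=6.95568; B: μ=2.8, E[X²]=9.66; C: μ=1, E[X²]=3.
E[X] = 0.34·1.63158 + 0.51·2.8 + 0.15·1 = 2.13274.
E[X²] = 0.34·6.95568 + 0.51·9.66 + 0.15·3 = 7.74153.
Var(X) = E[X²] − (E[X])² = 7.74153 − 4.54857 = 3.19296.
SD(X) = √3.19296 = 1.78689.

1.787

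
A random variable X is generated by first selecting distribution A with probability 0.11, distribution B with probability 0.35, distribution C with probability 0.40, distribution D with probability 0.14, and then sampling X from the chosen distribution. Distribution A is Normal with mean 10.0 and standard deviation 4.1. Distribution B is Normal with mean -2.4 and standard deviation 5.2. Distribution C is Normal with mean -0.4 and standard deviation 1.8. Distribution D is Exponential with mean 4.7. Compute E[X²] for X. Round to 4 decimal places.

For each component E[X²] = Var + (mean)², giving A: 116.81; B: 32.8; C: 3.4; D: 44.18.
Overall E[X²] = 0.11·116.81 + 0.35·32.8 + 0.4·3.4 + 0.14·44.18 = 31.8743.

31.8743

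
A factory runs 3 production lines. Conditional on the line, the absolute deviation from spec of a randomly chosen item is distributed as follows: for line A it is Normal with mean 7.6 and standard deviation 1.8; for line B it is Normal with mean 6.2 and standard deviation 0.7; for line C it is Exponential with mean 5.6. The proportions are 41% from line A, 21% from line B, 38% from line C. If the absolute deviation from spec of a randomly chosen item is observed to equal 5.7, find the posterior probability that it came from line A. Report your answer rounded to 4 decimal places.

Likelihoods f(5.7 | ·): A: 0.126968; B: 0.441593; C: 0.0645301.
Posterior ∝ prior × likelihood. Numerator for A: 0.41·0.126968 = 0.0520567.
Normalizing constant: 0.41·0.126968 + 0.21·0.441593 + 0.38·0.0645301 = 0.169313.
P(A | observation) = 0.0520567 / 0.169313 = 0.307459.

0.3075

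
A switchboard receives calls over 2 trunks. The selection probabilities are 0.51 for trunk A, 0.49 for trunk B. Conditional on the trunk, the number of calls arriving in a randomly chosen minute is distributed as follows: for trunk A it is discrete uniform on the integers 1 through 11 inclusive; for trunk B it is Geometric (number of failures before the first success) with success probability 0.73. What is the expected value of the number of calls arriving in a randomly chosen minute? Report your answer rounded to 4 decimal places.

Component means — A: 6; B: 0.369863.
E[X] = 0.51·6 + 0.49·0.369863 = 3.24123.

3.2412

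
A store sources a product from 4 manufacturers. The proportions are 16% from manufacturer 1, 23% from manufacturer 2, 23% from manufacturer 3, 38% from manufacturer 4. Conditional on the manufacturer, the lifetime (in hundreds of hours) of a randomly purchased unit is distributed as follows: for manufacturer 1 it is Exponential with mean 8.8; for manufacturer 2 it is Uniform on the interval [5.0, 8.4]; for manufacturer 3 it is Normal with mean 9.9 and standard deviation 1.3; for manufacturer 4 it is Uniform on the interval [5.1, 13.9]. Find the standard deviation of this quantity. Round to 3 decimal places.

Per component, 1: μ=8.8, E[X²]=154.88; 2: μ=6.7, E[X²]=45.8533; 3: μ=9.9, E[X²]=99.7; 4: μ=9.5, E[X²]=96.7033.
E[X] = 0.16·8.8 + 0.23·6.7 + 0.23·9.9 + 0.38·9.5 = 8.836.
E[X²] = 0.16·154.88 + 0.23·45.8533 + 0.23·99.7 + 0.38·96.7033 = 95.0053.
Var(X) = E[X²] − (E[X])² = 95.0053 − 78.0749 = 16.9304.
SD(X) = √16.9304 = 4.11466.

4.115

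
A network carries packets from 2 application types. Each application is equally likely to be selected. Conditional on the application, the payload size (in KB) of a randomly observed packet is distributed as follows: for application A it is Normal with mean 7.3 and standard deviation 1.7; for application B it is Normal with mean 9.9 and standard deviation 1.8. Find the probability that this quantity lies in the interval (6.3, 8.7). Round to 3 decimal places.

Conditional on each application, P(6.3 < X < 8.7): A: 0.516709; B: 0.229742.
By total probability, P(6.3 < X < 8.7) = 0.5·0.516709 + 0.5·0.229742 = 0.373226.

0.373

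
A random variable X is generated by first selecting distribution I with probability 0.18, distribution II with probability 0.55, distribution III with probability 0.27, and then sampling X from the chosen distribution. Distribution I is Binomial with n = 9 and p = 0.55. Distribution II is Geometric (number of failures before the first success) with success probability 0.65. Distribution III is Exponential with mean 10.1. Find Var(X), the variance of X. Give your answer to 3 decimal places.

45.191

Per component, I: μ=4.95, E[X²]=26.73; II: μ=0.538462, E[X²]=1.11834; III: μ=10.1, E[X²]=204.02.
E[X] = 0.18·4.95 + 0.55·0.538462 + 0.27·10.1 = 3.91415.
E[X²] = 0.18·26.73 + 0.55·1.11834 + 0.27·204.02 = 60.5119.
Var(X) = E[X²] − (E[X])² = 60.5119 − 15.3206 = 45.1913.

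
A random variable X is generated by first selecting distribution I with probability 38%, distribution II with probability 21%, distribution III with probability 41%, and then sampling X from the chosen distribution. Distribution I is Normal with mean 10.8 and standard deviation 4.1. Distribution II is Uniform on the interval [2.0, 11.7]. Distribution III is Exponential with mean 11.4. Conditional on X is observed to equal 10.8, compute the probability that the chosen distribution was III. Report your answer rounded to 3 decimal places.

Likelihoods f(10.8 | ·): I: 0.097303; II: 0.103093; III: 0.034014.
Posterior ∝ prior × likelihood. Numerator for III: 0.41·0.034014 = 0.0139458.
Normalizing constant: 0.38·0.097303 + 0.21·0.103093 + 0.41·0.034014 = 0.0725704.
P(III | observation) = 0.0139458 / 0.0725704 = 0.192169.

0.192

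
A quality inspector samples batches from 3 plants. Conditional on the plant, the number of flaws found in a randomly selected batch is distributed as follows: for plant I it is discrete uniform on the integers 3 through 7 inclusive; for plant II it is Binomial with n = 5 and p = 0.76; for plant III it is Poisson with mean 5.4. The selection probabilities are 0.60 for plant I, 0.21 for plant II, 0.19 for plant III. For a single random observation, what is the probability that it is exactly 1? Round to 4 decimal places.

Conditional on each plant, P(X = 1): I: 0; II: 0.0126075; III: 0.0243895.
By total probability, P(X = 1) = 0.6·0 + 0.21·0.0126075 + 0.19·0.0243895 = 0.00728158.

0.0073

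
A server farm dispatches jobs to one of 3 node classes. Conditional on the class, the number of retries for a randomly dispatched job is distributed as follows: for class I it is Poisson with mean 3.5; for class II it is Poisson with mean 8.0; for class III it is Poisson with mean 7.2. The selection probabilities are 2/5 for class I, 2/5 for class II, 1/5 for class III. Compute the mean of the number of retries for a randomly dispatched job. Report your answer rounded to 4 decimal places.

6.0400

Component means — I: 3.5; II: 8; III: 7.2.
E[X] = 0.4·3.5 + 0.4·8 + 0.2·7.2 = 6.04.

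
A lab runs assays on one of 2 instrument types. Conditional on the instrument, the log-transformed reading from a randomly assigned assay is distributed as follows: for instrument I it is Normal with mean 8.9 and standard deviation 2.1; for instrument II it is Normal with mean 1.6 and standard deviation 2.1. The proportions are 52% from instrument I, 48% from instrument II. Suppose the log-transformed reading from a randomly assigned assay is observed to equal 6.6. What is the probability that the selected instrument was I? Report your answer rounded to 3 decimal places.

0.910

Likelihoods f(6.6 | ·): I: 0.104283; II: 0.0111609.
Posterior ∝ prior × likelihood. Numerator for I: 0.52·0.104283 = 0.054227.
Normalizing constant: 0.52·0.104283 + 0.48·0.0111609 = 0.0595842.
P(I | observation) = 0.054227 / 0.0595842 = 0.91009.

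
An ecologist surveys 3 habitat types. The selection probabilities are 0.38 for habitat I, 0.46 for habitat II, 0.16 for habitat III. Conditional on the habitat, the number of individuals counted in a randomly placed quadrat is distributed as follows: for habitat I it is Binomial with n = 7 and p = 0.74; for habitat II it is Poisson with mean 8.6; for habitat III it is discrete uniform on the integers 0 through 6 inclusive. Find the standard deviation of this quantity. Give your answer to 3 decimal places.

Per component, I: μ=5.18, E[X²]=28.1792; II: μ=8.6, E[X²]=82.56; III: μ=3, E[X²]=13.
E[X] = 0.38·5.18 + 0.46·8.6 + 0.16·3 = 6.4044.
E[X²] = 0.38·28.1792 + 0.46·82.56 + 0.16·13 = 50.7657.
Var(X) = E[X²] − (E[X])² = 50.7657 − 41.0163 = 9.74936.
SD(X) = √9.74936 = 3.1224.

3.122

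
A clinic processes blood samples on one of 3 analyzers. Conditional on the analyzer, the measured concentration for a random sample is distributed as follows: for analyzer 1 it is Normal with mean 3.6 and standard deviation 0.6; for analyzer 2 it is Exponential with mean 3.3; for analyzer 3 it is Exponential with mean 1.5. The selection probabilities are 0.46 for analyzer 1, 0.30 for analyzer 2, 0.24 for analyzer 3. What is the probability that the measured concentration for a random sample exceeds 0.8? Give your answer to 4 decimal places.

Conditional on each analyzer, P(X > 0.8): 1: 0.999998; 2: 0.784723; 3: 0.586646.
By total probability, P(X > 0.8) = 0.46·0.999998 + 0.3·0.784723 + 0.24·0.586646 = 0.836211.

0.8362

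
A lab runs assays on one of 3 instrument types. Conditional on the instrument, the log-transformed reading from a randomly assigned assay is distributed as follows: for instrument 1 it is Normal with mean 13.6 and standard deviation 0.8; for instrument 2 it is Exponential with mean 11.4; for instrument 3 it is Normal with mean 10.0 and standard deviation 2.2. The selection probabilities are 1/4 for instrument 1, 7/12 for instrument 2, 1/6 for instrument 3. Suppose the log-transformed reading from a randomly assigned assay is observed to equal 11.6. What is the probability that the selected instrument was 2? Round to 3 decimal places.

0.392

Likelihoods f(11.6 | ·): 1: 0.0219104; 2: 0.0317089; 3: 0.139198.
Posterior ∝ prior × likelihood. Numerator for 2: 0.583333·0.0317089 = 0.0184969.
Normalizing constant: 0.25·0.0219104 + 0.583333·0.0317089 + 0.166667·0.139198 = 0.0471741.
P(2 | observation) = 0.0184969 / 0.0471741 = 0.392098.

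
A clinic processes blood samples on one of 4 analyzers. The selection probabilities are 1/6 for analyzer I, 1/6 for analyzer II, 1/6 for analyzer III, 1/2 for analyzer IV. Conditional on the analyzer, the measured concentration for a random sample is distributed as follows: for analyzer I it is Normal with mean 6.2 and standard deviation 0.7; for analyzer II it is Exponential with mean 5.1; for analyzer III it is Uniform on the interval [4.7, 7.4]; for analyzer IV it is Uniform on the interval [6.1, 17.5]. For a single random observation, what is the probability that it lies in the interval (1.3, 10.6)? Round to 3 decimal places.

Conditional on each analyzer, P(1.3 < X < 10.6): I: 1; II: 0.649866; III: 1; IV: 0.394737.
By total probability, P(1.3 < X < 10.6) = 0.166667·1 + 0.166667·0.649866 + 0.166667·1 + 0.5·0.394737 = 0.639013.

0.639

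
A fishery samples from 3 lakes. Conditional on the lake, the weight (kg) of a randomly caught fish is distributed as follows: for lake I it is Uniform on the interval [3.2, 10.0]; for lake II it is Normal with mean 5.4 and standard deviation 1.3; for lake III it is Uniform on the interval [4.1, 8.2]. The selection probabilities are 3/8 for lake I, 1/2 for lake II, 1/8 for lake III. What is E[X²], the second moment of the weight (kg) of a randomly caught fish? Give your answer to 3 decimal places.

38.108

For each component E[X²] = Var + (mean)², giving I: 47.4133; II: 30.85; III: 39.2233.
Overall E[X²] = 0.375·47.4133 + 0.5·30.85 + 0.125·39.2233 = 38.1079.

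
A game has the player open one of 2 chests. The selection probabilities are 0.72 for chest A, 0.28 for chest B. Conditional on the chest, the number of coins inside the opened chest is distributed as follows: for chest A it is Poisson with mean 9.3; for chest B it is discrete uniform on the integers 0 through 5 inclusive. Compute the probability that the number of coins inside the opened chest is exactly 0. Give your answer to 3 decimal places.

Conditional on each chest, P(X = 0): A: 9.14242e-05; B: 0.166667.
By total probability, P(X = 0) = 0.72·9.14242e-05 + 0.28·0.166667 = 0.0467325.

0.047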